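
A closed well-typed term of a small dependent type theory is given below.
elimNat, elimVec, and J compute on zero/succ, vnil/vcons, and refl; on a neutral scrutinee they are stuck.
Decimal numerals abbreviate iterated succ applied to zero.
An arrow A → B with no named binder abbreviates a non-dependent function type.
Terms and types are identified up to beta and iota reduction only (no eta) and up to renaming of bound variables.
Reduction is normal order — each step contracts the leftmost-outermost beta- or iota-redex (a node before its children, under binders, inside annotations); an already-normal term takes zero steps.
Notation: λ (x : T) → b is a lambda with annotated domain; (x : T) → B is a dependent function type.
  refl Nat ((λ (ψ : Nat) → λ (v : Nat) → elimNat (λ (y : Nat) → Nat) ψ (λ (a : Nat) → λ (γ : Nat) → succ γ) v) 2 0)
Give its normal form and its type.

reduced normal form:
  refl Nat 2
the term's type:
  Eq Nat 2 2
observation: reduction starts at a beta-redex, and 3 normal-order steps reach the normal form.


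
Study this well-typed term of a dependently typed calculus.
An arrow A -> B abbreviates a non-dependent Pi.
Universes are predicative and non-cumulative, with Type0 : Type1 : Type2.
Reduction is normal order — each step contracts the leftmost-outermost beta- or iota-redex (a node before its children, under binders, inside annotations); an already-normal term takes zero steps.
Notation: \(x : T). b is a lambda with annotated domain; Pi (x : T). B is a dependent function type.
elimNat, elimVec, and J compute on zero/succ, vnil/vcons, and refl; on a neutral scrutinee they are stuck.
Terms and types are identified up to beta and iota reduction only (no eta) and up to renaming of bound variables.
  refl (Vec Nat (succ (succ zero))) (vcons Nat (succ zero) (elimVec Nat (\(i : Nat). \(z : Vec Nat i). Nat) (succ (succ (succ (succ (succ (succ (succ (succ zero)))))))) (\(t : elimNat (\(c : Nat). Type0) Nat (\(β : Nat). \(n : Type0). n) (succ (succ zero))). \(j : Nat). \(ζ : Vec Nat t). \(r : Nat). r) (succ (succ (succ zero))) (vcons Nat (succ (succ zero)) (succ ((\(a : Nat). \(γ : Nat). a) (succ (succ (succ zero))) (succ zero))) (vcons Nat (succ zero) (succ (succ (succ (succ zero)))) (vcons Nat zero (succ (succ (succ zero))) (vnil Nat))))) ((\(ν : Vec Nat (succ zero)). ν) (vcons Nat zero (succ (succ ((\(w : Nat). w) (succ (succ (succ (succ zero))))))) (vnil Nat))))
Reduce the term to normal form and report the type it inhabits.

normal form:
  refl (Vec Nat (succ (succ zero))) (vcons Nat (succ zero) (succ (succ (succ (succ (succ (succ (succ (succ zero)))))))) (vcons Nat zero (succ (succ (succ (succ (succ (succ zero)))))) (vnil Nat)))
inferred type:
  Eq (Vec Nat (succ (succ zero))) (vcons Nat (succ zero) (succ (succ (succ (succ (succ (succ (succ (succ zero)))))))) (vcons Nat zero (succ (succ (succ (succ (succ (succ zero)))))) (vnil Nat))) (vcons Nat (succ zero) (succ (succ (succ (succ (succ (succ (succ (succ zero)))))))) (vcons Nat zero (succ (succ (succ (succ (succ (succ zero)))))) (vnil Nat)))


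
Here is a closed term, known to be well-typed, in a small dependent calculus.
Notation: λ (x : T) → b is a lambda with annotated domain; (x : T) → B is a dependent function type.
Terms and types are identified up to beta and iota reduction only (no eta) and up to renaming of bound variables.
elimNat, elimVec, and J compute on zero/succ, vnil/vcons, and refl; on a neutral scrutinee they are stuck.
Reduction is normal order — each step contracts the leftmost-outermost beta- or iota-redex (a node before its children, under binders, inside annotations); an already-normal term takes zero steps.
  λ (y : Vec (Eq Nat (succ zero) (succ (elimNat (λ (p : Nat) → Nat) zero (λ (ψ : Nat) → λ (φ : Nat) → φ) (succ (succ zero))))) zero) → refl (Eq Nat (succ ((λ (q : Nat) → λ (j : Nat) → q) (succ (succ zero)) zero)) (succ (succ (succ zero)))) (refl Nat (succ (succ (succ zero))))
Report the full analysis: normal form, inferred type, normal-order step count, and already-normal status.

normal form:
  λ (y : Vec (Eq Nat (succ zero) (succ zero)) zero) → refl (Eq Nat (succ (succ (succ zero))) (succ (succ (succ zero)))) (refl Nat (succ (succ (succ zero))))
inferred type:
  (y : Vec (Eq Nat (succ zero) (succ zero)) zero) → Eq (Eq Nat (succ (succ (succ zero))) (succ (succ (succ zero)))) (refl Nat (succ (succ (succ zero)))) (refl Nat (succ (succ (succ zero))))
normal-order step count: 9
started in normal form: no
first contracted redex: an elimNat iota-redex


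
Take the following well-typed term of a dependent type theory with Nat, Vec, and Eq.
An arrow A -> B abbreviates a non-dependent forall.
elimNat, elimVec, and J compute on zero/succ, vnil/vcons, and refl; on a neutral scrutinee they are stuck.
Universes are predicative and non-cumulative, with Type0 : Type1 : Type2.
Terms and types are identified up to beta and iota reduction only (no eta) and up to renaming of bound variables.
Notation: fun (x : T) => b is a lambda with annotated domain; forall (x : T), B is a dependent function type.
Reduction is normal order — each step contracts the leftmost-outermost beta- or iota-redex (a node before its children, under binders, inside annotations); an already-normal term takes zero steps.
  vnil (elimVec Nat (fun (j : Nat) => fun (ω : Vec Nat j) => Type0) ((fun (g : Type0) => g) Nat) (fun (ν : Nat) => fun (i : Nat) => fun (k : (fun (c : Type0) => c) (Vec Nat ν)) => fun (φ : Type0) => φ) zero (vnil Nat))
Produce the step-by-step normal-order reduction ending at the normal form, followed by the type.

reduction (normal order):
  vnil (elimVec Nat (fun (j : Nat) => fun (ω : Vec Nat j) => Type0) ((fun (g : Type0) => g) Nat) (fun (ν : Nat) => fun (i : Nat) => fun (k : (fun (c : Type0) => c) (Vec Nat ν)) => fun (φ : Type0) => φ) zero (vnil Nat))
  ~> vnil ((fun (j : Type0) => j) Nat)
  ~> vnil Nat
type:
  Vec Nat zero


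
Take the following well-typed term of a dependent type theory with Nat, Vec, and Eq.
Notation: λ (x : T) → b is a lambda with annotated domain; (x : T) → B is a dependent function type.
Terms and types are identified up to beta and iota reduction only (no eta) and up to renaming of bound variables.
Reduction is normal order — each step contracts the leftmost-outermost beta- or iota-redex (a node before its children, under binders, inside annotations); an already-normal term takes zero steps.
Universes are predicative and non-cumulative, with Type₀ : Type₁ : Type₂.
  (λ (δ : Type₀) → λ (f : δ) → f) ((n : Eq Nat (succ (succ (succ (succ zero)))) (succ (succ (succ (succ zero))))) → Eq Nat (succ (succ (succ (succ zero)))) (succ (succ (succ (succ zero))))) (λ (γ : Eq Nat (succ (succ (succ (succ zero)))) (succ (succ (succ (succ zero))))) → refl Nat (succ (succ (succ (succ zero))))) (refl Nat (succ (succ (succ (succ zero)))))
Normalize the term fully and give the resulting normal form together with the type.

resulting normal form:
  refl Nat (succ (succ (succ (succ zero))))
inferred type:
  Eq Nat (succ (succ (succ (succ zero)))) (succ (succ (succ (succ zero))))
observation: 3 normal-order steps normalize the term, beginning with a beta-redex.


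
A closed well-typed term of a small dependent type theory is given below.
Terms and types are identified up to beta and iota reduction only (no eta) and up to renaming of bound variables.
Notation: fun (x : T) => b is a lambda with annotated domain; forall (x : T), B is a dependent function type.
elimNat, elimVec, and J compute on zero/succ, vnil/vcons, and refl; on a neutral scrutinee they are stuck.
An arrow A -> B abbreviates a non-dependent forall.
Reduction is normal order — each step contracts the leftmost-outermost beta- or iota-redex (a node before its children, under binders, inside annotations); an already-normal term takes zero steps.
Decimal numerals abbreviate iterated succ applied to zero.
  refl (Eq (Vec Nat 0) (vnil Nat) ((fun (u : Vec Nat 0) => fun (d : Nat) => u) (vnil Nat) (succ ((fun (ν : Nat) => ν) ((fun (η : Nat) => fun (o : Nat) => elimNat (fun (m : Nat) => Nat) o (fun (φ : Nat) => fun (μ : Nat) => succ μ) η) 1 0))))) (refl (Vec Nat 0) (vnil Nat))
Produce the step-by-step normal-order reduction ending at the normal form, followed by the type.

normal-order reduction sequence:
  refl (Eq (Vec Nat 0) (vnil Nat) ((fun (u : Vec Nat 0) => fun (d : Nat) => u) (vnil Nat) (succ ((fun (ν : Nat) => ν) ((fun (η : Nat) => fun (o : Nat) => elimNat (fun (m : Nat) => Nat) o (fun (φ : Nat) => fun (μ : Nat) => succ μ) η) 1 0))))) (refl (Vec Nat 0) (vnil Nat))
  ~> refl (Eq (Vec Nat 0) (vnil Nat) ((fun (u : Nat) => vnil Nat) (succ ((fun (d : Nat) => d) ((fun (ν : Nat) => fun (η : Nat) => elimNat (fun (o : Nat) => Nat) η (fun (m : Nat) => fun (φ : Nat) => succ φ) ν) 1 0))))) (refl (Vec Nat 0) (vnil Nat))
  ~> refl (Eq (Vec Nat 0) (vnil Nat) (vnil Nat)) (refl (Vec Nat 0) (vnil Nat))
inferred type:
  Eq (Eq (Vec Nat 0) (vnil Nat) (vnil Nat)) (refl (Vec Nat 0) (vnil Nat)) (refl (Vec Nat 0) (vnil Nat))


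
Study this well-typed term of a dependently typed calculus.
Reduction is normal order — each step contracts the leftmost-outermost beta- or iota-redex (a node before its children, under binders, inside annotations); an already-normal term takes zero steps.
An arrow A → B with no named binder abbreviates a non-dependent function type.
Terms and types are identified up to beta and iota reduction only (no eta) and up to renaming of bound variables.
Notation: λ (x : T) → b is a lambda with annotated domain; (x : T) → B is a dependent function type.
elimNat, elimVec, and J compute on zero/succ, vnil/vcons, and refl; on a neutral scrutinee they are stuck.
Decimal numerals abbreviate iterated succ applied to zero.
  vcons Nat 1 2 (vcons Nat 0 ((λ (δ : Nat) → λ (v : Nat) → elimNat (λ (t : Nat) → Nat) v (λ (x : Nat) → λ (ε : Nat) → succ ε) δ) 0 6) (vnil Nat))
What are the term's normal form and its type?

resulting normal form:
  vcons Nat 1 2 (vcons Nat 0 6 (vnil Nat))
inferred type:
  Vec Nat 2


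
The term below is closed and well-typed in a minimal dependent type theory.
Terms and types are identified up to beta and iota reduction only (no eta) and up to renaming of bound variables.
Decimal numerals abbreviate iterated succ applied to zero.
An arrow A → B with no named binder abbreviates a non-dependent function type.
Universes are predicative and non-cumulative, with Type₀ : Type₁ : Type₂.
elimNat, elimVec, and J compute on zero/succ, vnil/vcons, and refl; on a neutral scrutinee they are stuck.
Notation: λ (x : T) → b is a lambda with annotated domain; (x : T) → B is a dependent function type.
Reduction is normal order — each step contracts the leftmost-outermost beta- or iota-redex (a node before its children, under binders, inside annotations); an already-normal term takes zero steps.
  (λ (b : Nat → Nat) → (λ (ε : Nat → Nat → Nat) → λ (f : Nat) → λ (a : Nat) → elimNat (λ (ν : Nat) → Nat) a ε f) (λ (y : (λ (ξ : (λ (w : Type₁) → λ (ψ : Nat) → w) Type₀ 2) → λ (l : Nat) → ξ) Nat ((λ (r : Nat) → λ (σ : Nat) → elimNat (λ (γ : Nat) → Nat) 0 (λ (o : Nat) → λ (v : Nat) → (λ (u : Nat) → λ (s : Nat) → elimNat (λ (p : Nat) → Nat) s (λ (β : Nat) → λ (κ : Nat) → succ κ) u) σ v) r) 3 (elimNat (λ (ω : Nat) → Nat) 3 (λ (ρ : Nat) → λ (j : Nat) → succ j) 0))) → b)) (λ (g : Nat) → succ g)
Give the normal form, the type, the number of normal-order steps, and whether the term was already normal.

resulting normal form:
  λ (b : Nat) → λ (ε : Nat) → elimNat (λ (f : Nat) → Nat) ε (λ (a : Nat) → λ (ν : Nat) → succ ν) b
type:
  Nat → Nat → Nat
steps to reach normal form (normal order): 4
already normal: no
first redex: a beta-redex


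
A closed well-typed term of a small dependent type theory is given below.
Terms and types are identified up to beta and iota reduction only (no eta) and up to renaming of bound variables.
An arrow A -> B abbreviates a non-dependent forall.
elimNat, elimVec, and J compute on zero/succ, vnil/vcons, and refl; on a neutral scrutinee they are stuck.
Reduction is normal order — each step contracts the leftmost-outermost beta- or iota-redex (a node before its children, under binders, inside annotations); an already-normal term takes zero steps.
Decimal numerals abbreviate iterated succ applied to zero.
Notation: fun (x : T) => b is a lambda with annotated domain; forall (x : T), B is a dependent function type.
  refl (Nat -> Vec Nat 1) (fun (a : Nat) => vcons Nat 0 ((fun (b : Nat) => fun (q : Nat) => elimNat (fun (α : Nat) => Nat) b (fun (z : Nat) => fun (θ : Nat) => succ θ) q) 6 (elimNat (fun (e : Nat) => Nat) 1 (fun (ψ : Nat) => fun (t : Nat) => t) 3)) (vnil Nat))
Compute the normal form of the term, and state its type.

reduced normal form:
  refl (Nat -> Vec Nat 1) (fun (a : Nat) => vcons Nat 0 7 (vnil Nat))
the term's type:
  Eq (Nat -> Vec Nat 1) (fun (a : Nat) => vcons Nat 0 7 (vnil Nat)) (fun (b : Nat) => vcons Nat 0 7 (vnil Nat))


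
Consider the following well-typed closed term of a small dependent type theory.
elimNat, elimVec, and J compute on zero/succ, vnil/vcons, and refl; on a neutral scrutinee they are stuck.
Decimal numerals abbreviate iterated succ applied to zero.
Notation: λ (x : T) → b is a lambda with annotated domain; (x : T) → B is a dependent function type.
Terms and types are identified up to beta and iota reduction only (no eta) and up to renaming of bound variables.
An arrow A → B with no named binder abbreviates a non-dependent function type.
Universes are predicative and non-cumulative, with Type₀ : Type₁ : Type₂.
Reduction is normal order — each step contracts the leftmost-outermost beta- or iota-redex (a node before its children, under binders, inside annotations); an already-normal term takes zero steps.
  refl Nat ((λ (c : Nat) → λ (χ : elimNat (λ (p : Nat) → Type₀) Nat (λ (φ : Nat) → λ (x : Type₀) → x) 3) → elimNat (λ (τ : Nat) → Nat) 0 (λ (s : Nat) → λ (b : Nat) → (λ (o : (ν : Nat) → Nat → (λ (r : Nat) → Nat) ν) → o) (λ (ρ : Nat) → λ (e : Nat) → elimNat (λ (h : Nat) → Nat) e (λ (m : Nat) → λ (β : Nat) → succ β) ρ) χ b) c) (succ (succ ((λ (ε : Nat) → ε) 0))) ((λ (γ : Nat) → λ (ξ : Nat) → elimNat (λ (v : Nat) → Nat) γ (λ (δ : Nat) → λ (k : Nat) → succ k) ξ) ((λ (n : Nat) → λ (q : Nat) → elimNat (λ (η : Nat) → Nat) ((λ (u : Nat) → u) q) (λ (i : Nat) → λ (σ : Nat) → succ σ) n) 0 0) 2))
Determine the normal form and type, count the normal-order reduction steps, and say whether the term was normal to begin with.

reduced normal form:
  refl Nat 4
the term's type:
  Eq Nat 4 4
steps to reach normal form (normal order): 79
already normal: no
first contracted redex: a beta-redex


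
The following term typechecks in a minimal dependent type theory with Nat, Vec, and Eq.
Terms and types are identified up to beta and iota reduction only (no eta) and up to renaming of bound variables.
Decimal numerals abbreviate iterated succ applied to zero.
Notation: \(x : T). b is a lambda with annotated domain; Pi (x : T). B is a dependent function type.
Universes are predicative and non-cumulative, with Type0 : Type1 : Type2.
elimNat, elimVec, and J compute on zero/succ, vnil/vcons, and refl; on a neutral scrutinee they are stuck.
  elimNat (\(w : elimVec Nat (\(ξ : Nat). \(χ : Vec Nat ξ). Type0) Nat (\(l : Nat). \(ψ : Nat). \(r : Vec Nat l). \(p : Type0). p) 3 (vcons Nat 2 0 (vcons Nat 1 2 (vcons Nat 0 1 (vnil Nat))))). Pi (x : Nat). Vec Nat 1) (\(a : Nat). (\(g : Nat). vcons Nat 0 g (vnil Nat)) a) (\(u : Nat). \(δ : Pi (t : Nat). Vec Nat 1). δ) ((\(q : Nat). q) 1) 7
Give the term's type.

the term's type:
  Vec Nat 1


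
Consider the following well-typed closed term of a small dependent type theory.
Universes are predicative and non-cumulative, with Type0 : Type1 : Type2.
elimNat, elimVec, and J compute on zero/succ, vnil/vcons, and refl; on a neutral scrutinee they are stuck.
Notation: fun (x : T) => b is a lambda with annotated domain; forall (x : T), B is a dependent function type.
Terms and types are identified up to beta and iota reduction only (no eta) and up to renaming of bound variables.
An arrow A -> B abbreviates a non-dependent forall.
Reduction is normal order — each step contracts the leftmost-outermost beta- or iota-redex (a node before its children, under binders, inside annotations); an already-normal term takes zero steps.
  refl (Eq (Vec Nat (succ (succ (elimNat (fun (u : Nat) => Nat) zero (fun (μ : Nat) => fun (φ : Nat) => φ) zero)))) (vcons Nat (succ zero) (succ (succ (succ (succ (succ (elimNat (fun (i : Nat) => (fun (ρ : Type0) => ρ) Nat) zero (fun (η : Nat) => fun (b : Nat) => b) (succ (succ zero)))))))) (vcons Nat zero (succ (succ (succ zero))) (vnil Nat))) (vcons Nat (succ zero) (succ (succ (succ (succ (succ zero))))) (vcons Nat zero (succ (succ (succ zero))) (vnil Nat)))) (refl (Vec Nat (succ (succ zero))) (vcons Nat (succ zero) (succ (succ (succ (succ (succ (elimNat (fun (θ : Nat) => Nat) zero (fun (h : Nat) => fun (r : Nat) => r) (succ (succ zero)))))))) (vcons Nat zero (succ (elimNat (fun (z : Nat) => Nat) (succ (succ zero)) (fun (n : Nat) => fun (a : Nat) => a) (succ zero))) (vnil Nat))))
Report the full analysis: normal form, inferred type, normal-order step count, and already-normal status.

reduced normal form:
  refl (Eq (Vec Nat (succ (succ zero))) (vcons Nat (succ zero) (succ (succ (succ (succ (succ zero))))) (vcons Nat zero (succ (succ (succ zero))) (vnil Nat))) (vcons Nat (succ zero) (succ (succ (succ (succ (succ zero))))) (vcons Nat zero (succ (succ (succ zero))) (vnil Nat)))) (refl (Vec Nat (succ (succ zero))) (vcons Nat (succ zero) (succ (succ (succ (succ (succ zero))))) (vcons Nat zero (succ (succ (succ zero))) (vnil Nat))))
type:
  Eq (Eq (Vec Nat (succ (succ zero))) (vcons Nat (succ zero) (succ (succ (succ (succ (succ zero))))) (vcons Nat zero (succ (succ (succ zero))) (vnil Nat))) (vcons Nat (succ zero) (succ (succ (succ (succ (succ zero))))) (vcons Nat zero (succ (succ (succ zero))) (vnil Nat)))) (refl (Vec Nat (succ (succ zero))) (vcons Nat (succ zero) (succ (succ (succ (succ (succ zero))))) (vcons Nat zero (succ (succ (succ zero))) (vnil Nat)))) (refl (Vec Nat (succ (succ zero))) (vcons Nat (succ zero) (succ (succ (succ (succ (succ zero))))) (vcons Nat zero (succ (succ (succ zero))) (vnil Nat))))
reduction steps (normal order): 19
started in normal form: no
first redex: an elimNat iota-redex


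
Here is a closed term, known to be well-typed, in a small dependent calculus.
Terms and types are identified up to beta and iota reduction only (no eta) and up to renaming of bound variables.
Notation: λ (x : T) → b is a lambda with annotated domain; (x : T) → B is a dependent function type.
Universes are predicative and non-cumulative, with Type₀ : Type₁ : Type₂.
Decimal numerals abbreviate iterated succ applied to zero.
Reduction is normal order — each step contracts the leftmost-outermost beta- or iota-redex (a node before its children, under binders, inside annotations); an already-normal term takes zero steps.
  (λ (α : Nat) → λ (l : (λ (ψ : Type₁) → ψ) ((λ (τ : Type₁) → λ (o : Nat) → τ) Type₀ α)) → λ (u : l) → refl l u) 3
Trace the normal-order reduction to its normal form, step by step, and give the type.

normal-order reduction sequence:
  (λ (α : Nat) → λ (l : (λ (ψ : Type₁) → ψ) ((λ (τ : Type₁) → λ (o : Nat) → τ) Type₀ α)) → λ (u : l) → refl l u) 3
  ~> λ (α : (λ (l : Type₁) → l) ((λ (ψ : Type₁) → λ (τ : Nat) → ψ) Type₀ 3)) → λ (o : α) → refl α o
  ~> λ (α : (λ (l : Type₁) → λ (ψ : Nat) → l) Type₀ 3) → λ (τ : α) → refl α τ
  ~> λ (α : (λ (l : Nat) → Type₀) 3) → λ (ψ : α) → refl α ψ
  ~> λ (α : Type₀) → λ (l : α) → refl α l
type:
  (α : Type₀) → (l : α) → Eq α l l


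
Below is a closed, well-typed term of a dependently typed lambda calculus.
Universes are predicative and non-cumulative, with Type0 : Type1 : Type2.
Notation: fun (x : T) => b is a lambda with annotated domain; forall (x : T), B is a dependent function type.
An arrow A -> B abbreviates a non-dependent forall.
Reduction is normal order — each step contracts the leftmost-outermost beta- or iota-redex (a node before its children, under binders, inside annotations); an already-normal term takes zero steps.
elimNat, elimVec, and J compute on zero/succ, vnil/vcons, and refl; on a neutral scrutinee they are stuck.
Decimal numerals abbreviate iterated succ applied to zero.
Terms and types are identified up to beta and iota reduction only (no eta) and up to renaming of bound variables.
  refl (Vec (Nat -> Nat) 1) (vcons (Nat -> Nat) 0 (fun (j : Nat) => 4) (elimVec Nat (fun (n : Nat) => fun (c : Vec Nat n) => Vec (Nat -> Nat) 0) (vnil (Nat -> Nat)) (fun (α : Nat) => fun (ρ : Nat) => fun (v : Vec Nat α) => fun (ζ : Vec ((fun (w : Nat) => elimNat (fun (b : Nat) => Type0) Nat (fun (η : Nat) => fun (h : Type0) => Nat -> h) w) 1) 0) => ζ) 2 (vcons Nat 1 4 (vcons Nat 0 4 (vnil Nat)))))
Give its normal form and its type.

reduced normal form:
  refl (Vec (Nat -> Nat) 1) (vcons (Nat -> Nat) 0 (fun (j : Nat) => 4) (vnil (Nat -> Nat)))
the term's type:
  Eq (Vec (Nat -> Nat) 1) (vcons (Nat -> Nat) 0 (fun (j : Nat) => 4) (vnil (Nat -> Nat))) (vcons (Nat -> Nat) 0 (fun (n : Nat) => 4) (vnil (Nat -> Nat)))
observation: normalization takes exactly 11 steps under the normal-order strategy.


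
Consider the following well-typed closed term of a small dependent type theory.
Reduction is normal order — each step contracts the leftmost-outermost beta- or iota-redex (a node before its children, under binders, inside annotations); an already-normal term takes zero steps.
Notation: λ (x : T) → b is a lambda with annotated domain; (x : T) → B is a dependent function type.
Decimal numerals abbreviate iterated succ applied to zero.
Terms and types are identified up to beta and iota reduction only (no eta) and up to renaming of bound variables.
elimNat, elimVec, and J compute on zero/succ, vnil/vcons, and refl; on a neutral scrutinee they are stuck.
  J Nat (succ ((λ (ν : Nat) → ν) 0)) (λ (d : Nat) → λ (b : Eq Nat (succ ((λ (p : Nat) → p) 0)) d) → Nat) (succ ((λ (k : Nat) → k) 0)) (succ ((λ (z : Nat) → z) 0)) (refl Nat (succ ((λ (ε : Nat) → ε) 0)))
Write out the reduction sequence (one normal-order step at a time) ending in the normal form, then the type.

reduction (normal order):
  J Nat (succ ((λ (ν : Nat) → ν) 0)) (λ (d : Nat) → λ (b : Eq Nat (succ ((λ (p : Nat) → p) 0)) d) → Nat) (succ ((λ (k : Nat) → k) 0)) (succ ((λ (z : Nat) → z) 0)) (refl Nat (succ ((λ (ε : Nat) → ε) 0)))
  ~> succ ((λ (ν : Nat) → ν) 0)
  ~> 1
the term's type:
  Nat


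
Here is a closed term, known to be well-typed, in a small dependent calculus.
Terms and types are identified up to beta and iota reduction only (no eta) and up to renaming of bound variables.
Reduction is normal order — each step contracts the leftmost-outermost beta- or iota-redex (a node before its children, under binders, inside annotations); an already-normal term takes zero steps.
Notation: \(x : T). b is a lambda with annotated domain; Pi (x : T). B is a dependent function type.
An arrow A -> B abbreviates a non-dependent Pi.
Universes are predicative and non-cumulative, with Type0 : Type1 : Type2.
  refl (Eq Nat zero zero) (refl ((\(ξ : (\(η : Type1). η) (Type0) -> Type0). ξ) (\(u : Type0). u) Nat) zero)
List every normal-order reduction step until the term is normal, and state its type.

normal-order reduction sequence:
  refl (Eq Nat zero zero) (refl ((\(ξ : (\(η : Type1). η) (Type0) -> Type0). ξ) (\(u : Type0). u) Nat) zero)
  ~> refl (Eq Nat zero zero) (refl ((\(ξ : Type0). ξ) Nat) zero)
  ~> refl (Eq Nat zero zero) (refl Nat zero)
type:
  Eq (Eq Nat zero zero) (refl Nat zero) (refl Nat zero)


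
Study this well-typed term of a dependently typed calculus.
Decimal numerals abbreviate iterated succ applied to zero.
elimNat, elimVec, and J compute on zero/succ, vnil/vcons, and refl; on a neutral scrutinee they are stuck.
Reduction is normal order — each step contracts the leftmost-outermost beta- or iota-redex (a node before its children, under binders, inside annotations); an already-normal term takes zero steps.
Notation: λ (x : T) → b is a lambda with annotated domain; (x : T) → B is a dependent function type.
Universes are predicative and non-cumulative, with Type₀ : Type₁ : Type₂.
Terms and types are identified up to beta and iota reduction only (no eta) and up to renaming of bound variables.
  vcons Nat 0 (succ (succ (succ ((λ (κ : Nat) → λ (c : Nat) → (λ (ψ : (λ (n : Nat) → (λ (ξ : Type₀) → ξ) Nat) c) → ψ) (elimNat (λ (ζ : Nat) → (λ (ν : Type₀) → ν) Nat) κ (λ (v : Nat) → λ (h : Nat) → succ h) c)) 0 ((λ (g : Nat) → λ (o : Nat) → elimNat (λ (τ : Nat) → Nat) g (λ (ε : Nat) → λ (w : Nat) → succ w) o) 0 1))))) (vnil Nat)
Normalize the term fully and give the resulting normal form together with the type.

reduced normal form:
  vcons Nat 0 4 (vnil Nat)
the term's type:
  Vec Nat 1
observation: 14 normal-order steps normalize the term, beginning with a beta-redex.


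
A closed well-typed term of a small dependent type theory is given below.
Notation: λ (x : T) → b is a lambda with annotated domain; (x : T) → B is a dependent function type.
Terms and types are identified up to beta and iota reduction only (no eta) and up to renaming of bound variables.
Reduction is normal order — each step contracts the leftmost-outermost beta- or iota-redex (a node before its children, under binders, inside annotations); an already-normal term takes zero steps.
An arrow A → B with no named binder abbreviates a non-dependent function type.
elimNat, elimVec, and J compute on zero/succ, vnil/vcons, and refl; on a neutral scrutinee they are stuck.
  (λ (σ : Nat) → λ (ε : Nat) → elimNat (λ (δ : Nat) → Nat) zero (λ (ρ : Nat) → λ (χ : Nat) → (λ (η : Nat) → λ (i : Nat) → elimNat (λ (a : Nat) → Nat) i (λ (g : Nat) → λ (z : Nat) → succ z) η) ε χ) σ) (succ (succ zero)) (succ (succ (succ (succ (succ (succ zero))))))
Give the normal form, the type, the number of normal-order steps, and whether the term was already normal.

resulting normal form:
  succ (succ (succ (succ (succ (succ (succ (succ (succ (succ (succ (succ zero)))))))))))
the term's type:
  Nat
normal-order step count: 51
term was already normal: no
first redex: a beta-redex


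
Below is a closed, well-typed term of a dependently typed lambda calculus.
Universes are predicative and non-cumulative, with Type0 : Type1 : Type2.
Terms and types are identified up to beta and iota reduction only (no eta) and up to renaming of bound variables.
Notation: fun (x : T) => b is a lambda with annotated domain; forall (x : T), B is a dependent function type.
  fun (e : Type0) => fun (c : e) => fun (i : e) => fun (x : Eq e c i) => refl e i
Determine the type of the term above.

inferred type:
  forall (e : Type0), forall (c : e), forall (i : e), forall (x : Eq e c i), Eq e i i


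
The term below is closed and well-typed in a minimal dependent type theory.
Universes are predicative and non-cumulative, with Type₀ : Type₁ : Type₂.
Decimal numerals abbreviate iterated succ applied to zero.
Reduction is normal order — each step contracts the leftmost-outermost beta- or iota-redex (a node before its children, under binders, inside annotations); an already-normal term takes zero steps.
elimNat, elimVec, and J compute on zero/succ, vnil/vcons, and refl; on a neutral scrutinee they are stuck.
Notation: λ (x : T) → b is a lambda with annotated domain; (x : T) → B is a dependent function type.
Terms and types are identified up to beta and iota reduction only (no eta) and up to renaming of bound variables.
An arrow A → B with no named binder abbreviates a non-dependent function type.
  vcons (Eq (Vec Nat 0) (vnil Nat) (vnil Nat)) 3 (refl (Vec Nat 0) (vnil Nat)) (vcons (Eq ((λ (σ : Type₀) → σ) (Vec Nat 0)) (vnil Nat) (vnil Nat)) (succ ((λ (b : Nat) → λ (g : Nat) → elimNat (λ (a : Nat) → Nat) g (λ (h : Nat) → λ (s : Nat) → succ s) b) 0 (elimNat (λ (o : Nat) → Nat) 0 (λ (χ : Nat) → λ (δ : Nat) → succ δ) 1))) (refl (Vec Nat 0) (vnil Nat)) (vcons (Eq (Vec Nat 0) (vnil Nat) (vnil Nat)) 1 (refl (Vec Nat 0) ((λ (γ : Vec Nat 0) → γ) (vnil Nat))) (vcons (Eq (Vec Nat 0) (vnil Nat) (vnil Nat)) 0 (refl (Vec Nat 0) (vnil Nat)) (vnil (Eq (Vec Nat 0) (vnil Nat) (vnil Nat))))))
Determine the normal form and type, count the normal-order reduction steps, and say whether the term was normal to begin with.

reduced normal form:
  vcons (Eq (Vec Nat 0) (vnil Nat) (vnil Nat)) 3 (refl (Vec Nat 0) (vnil Nat)) (vcons (Eq (Vec Nat 0) (vnil Nat) (vnil Nat)) 2 (refl (Vec Nat 0) (vnil Nat)) (vcons (Eq (Vec Nat 0) (vnil Nat) (vnil Nat)) 1 (refl (Vec Nat 0) (vnil Nat)) (vcons (Eq (Vec Nat 0) (vnil Nat) (vnil Nat)) 0 (refl (Vec Nat 0) (vnil Nat)) (vnil (Eq (Vec Nat 0) (vnil Nat) (vnil Nat))))))
inferred type:
  Vec (Eq (Vec Nat 0) (vnil Nat) (vnil Nat)) 4
steps to reach normal form (normal order): 9
started in normal form: no
first contracted redex: a beta-redex


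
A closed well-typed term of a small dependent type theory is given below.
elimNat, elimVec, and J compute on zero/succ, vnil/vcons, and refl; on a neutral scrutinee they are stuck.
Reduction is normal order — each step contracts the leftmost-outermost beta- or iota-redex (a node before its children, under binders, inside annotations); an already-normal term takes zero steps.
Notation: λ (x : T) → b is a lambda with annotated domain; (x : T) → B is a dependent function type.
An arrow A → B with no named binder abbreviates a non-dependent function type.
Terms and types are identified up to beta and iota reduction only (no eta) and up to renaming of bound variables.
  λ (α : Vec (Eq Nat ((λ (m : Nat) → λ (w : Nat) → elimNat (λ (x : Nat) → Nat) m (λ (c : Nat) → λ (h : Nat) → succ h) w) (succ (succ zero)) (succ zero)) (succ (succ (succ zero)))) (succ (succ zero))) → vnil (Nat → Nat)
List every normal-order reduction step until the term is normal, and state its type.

normal-order reduction sequence:
  λ (α : Vec (Eq Nat ((λ (m : Nat) → λ (w : Nat) → elimNat (λ (x : Nat) → Nat) m (λ (c : Nat) → λ (h : Nat) → succ h) w) (succ (succ zero)) (succ zero)) (succ (succ (succ zero)))) (succ (succ zero))) → vnil (Nat → Nat)
  ~> λ (α : Vec (Eq Nat ((λ (m : Nat) → elimNat (λ (w : Nat) → Nat) (succ (succ zero)) (λ (x : Nat) → λ (c : Nat) → succ c) m) (succ zero)) (succ (succ (succ zero)))) (succ (succ zero))) → vnil (Nat → Nat)
  ~> λ (α : Vec (Eq Nat (elimNat (λ (m : Nat) → Nat) (succ (succ zero)) (λ (w : Nat) → λ (x : Nat) → succ x) (succ zero)) (succ (succ (succ zero)))) (succ (succ zero))) → vnil (Nat → Nat)
  ~> λ (α : Vec (Eq Nat ((λ (m : Nat) → λ (w : Nat) → succ w) zero (elimNat (λ (x : Nat) → Nat) (succ (succ zero)) (λ (c : Nat) → λ (h : Nat) → succ h) zero)) (succ (succ (succ zero)))) (succ (succ zero))) → vnil (Nat → Nat)
  ~> λ (α : Vec (Eq Nat ((λ (m : Nat) → succ m) (elimNat (λ (w : Nat) → Nat) (succ (succ zero)) (λ (x : Nat) → λ (c : Nat) → succ c) zero)) (succ (succ (succ zero)))) (succ (succ zero))) → vnil (Nat → Nat)
  ~> λ (α : Vec (Eq Nat (succ (elimNat (λ (m : Nat) → Nat) (succ (succ zero)) (λ (w : Nat) → λ (x : Nat) → succ x) zero)) (succ (succ (succ zero)))) (succ (succ zero))) → vnil (Nat → Nat)
  ~> λ (α : Vec (Eq Nat (succ (succ (succ zero))) (succ (succ (succ zero)))) (succ (succ zero))) → vnil (Nat → Nat)
the term's type:
  Vec (Eq Nat (succ (succ (succ zero))) (succ (succ (succ zero)))) (succ (succ zero)) → Vec (Nat → Nat) zero


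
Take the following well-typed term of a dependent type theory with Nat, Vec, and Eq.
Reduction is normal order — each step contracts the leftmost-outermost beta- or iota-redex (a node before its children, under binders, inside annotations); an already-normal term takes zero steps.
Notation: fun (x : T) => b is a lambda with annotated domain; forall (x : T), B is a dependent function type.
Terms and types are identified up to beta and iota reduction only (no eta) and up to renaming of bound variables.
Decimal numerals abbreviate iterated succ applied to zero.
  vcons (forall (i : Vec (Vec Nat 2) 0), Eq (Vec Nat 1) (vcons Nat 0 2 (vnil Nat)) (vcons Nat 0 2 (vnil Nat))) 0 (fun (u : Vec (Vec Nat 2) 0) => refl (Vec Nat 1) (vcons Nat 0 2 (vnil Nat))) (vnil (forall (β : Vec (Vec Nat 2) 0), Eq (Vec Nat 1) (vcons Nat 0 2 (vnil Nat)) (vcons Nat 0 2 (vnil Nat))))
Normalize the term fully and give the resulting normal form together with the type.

resulting normal form:
  vcons (forall (i : Vec (Vec Nat 2) 0), Eq (Vec Nat 1) (vcons Nat 0 2 (vnil Nat)) (vcons Nat 0 2 (vnil Nat))) 0 (fun (u : Vec (Vec Nat 2) 0) => refl (Vec Nat 1) (vcons Nat 0 2 (vnil Nat))) (vnil (forall (β : Vec (Vec Nat 2) 0), Eq (Vec Nat 1) (vcons Nat 0 2 (vnil Nat)) (vcons Nat 0 2 (vnil Nat))))
the term's type:
  Vec (forall (i : Vec (Vec Nat 2) 0), Eq (Vec Nat 1) (vcons Nat 0 2 (vnil Nat)) (vcons Nat 0 2 (vnil Nat))) 1


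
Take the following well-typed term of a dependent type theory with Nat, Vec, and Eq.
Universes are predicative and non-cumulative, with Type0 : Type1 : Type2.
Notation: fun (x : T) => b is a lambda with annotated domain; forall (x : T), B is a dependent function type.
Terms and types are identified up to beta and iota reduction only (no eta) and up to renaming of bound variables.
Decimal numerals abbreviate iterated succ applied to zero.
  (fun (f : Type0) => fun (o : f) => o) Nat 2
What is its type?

the term's type:
  Nat


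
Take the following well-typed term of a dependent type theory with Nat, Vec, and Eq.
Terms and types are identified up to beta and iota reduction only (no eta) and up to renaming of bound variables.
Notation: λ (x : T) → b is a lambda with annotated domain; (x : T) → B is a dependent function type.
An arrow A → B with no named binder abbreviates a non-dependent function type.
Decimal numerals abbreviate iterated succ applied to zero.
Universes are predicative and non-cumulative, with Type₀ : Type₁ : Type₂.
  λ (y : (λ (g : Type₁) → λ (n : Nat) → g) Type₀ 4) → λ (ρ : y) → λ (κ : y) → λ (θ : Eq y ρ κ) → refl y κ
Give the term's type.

the term's type:
  (y : Type₀) → (g : y) → (n : y) → Eq y g n → Eq y n n


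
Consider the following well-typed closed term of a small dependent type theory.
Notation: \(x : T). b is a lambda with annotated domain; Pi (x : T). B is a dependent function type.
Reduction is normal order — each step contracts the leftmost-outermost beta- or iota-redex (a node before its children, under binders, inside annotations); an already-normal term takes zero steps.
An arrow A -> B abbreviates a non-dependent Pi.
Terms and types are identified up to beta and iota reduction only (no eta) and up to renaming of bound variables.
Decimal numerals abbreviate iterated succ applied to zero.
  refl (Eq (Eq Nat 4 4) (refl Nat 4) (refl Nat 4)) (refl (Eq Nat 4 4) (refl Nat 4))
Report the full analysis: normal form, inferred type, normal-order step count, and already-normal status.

resulting normal form:
  refl (Eq (Eq Nat 4 4) (refl Nat 4) (refl Nat 4)) (refl (Eq Nat 4 4) (refl Nat 4))
the term's type:
  Eq (Eq (Eq Nat 4 4) (refl Nat 4) (refl Nat 4)) (refl (Eq Nat 4 4) (refl Nat 4)) (refl (Eq Nat 4 4) (refl Nat 4))
steps to reach normal form (normal order): 0
term was already normal: yes


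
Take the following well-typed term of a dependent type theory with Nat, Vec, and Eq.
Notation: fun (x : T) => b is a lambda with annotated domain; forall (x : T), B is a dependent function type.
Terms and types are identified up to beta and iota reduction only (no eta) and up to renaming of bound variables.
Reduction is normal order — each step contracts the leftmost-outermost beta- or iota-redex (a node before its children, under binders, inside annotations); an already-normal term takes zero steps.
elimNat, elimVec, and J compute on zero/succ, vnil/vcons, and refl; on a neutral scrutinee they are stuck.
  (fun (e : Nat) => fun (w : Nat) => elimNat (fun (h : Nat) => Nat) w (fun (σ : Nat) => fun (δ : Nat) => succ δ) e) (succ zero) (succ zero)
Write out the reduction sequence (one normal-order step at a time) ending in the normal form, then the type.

normal-order reduction sequence:
  (fun (e : Nat) => fun (w : Nat) => elimNat (fun (h : Nat) => Nat) w (fun (σ : Nat) => fun (δ : Nat) => succ δ) e) (succ zero) (succ zero)
  ~> (fun (e : Nat) => elimNat (fun (w : Nat) => Nat) e (fun (h : Nat) => fun (σ : Nat) => succ σ) (succ zero)) (succ zero)
  ~> elimNat (fun (e : Nat) => Nat) (succ zero) (fun (w : Nat) => fun (h : Nat) => succ h) (succ zero)
  ~> (fun (e : Nat) => fun (w : Nat) => succ w) zero (elimNat (fun (h : Nat) => Nat) (succ zero) (fun (σ : Nat) => fun (δ : Nat) => succ δ) zero)
  ~> (fun (e : Nat) => succ e) (elimNat (fun (w : Nat) => Nat) (succ zero) (fun (h : Nat) => fun (σ : Nat) => succ σ) zero)
  ~> succ (elimNat (fun (e : Nat) => Nat) (succ zero) (fun (w : Nat) => fun (h : Nat) => succ h) zero)
  ~> succ (succ zero)
inferred type:
  Nat


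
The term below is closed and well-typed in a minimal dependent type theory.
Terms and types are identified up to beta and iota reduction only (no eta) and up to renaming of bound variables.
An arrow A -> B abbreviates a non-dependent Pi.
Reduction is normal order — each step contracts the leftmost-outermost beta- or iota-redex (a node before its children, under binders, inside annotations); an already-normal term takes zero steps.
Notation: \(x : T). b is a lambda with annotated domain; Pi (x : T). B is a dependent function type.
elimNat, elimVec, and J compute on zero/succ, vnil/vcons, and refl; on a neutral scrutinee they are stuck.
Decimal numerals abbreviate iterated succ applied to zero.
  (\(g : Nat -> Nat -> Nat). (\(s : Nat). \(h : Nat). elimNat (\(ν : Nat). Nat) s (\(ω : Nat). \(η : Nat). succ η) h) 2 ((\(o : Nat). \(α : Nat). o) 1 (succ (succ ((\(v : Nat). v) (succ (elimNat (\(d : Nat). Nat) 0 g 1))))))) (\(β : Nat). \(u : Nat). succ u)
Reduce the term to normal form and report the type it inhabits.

normal form:
  3
type:
  Nat


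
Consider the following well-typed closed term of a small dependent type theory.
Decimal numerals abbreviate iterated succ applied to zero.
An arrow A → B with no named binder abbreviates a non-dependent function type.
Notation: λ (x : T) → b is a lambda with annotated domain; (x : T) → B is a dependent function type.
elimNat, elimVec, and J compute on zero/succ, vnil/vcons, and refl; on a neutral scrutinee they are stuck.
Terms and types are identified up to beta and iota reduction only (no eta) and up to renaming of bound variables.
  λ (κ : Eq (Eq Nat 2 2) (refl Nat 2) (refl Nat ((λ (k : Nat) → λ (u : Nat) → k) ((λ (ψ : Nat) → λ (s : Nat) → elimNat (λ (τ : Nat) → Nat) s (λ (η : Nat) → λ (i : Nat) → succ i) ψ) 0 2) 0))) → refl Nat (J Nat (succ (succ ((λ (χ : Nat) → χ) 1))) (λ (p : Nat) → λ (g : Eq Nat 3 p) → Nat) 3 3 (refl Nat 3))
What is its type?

the term's type:
  Eq (Eq Nat 2 2) (refl Nat 2) (refl Nat 2) → Eq Nat 3 3


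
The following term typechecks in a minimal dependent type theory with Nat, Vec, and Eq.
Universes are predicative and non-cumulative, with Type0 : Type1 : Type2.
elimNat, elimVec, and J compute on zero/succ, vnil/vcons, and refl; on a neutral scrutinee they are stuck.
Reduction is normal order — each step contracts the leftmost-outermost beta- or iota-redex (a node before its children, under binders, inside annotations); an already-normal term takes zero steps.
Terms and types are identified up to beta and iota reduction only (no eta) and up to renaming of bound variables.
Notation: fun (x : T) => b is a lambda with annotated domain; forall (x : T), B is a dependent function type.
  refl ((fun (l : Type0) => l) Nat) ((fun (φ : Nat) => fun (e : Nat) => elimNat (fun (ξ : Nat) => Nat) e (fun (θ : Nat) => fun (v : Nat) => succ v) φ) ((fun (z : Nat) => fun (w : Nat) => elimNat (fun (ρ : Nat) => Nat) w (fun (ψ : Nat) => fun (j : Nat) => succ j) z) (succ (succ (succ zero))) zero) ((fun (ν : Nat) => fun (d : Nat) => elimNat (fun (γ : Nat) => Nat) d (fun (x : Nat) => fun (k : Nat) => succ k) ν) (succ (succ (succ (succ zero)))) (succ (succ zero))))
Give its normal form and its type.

reduced normal form:
  refl Nat (succ (succ (succ (succ (succ (succ (succ (succ (succ zero)))))))))
type:
  Eq Nat (succ (succ (succ (succ (succ (succ (succ (succ (succ zero))))))))) (succ (succ (succ (succ (succ (succ (succ (succ (succ zero)))))))))
observation: the leftmost-outermost redex is a beta-redex, and normalization takes 40 steps.
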